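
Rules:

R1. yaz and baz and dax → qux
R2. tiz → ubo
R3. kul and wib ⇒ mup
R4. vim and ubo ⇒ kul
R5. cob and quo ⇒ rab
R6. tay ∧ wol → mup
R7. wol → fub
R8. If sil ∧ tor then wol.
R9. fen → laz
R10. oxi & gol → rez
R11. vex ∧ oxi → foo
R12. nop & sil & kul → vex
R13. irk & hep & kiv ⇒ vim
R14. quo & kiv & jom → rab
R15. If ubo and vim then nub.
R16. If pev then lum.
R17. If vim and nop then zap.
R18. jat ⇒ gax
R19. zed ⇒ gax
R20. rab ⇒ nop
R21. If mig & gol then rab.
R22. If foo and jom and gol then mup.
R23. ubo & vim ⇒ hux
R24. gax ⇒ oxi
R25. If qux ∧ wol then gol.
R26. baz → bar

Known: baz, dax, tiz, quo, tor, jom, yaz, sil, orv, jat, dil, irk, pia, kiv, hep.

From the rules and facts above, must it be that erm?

No

Forward chaining from the given facts derives: qux, ubo, wol, vim, rab, nub, gax, nop, hux, oxi, gol, bar, kul, fub, rez, vex, zap, foo, mup.
No rule has erm as its conclusion, and it is not among the given facts.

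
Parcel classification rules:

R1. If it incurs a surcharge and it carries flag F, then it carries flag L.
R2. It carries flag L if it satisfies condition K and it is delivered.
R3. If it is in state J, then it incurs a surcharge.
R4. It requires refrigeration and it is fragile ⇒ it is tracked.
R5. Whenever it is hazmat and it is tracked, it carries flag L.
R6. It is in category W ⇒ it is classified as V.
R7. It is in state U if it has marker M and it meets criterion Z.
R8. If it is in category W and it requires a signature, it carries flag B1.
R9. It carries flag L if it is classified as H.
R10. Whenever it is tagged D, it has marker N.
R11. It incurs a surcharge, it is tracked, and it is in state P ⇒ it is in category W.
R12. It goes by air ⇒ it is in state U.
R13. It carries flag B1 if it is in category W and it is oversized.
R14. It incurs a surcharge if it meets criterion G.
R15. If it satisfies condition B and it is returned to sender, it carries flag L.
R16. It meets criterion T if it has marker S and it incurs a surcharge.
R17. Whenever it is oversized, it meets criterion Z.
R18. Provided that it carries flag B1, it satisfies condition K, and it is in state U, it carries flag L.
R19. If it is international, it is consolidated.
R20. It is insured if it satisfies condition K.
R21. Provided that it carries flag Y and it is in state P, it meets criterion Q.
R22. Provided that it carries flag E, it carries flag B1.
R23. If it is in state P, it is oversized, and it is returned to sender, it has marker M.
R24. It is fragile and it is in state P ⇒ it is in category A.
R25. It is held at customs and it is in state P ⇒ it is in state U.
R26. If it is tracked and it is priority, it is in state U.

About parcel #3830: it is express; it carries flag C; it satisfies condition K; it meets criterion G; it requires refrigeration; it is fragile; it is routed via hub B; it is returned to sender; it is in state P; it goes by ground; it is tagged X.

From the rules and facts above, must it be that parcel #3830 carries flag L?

No

Forward chaining from the given facts derives: is tracked, incurs a surcharge, is insured, is in category A, is in category W, is classified as V.
Rules concluding "it carries flag L": R1 needs "it carries flag F"; R2 needs "it is delivered"; R5 needs "it is hazmat"; R9 needs "it is classified as H"; R15 needs "it satisfies condition B"; R18 needs "it carries flag B1" — none of these are established.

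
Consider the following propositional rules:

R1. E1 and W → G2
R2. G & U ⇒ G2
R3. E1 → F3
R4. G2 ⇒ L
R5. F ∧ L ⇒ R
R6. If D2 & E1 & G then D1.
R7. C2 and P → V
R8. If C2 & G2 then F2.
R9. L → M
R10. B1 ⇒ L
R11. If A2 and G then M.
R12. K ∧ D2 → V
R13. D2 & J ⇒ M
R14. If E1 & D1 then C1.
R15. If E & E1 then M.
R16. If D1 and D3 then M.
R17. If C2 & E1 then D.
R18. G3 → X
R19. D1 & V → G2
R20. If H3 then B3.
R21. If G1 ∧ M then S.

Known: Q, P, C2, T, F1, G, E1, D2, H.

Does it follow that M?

Yes

D1  (by R6: D2, E1, G)
V  (by R7: C2, P)
G2  (by R19: D1, V)
L  (by R4: G2)
M  (by R9: L)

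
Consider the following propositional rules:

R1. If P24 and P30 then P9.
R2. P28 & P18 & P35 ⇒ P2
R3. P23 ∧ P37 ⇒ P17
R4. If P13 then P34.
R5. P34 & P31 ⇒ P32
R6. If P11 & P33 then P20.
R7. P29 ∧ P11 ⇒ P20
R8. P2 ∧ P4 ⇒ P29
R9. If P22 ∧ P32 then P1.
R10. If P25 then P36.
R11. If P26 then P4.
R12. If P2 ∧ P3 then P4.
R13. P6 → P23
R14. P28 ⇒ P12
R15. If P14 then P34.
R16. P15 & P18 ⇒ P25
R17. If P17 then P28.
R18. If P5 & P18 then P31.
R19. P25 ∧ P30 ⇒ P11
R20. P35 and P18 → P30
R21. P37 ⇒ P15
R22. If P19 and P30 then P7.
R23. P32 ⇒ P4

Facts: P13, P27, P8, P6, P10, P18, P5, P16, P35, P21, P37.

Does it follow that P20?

Yes

P34  (by R4: P13)
P23  (by R13: P6)
P31  (by R18: P5, P18)
P30  (by R20: P35, P18)
P15  (by R21: P37)
P17  (by R3: P23, P37)
P32  (by R5: P34, P31)
P25  (by R16: P15, P18)
P28  (by R17: P17)
P11  (by R19: P25, P30)
P4  (by R23: P32)
P2  (by R2: P28, P18, P35)
P29  (by R8: P2, P4)
P20  (by R7: P29, P11)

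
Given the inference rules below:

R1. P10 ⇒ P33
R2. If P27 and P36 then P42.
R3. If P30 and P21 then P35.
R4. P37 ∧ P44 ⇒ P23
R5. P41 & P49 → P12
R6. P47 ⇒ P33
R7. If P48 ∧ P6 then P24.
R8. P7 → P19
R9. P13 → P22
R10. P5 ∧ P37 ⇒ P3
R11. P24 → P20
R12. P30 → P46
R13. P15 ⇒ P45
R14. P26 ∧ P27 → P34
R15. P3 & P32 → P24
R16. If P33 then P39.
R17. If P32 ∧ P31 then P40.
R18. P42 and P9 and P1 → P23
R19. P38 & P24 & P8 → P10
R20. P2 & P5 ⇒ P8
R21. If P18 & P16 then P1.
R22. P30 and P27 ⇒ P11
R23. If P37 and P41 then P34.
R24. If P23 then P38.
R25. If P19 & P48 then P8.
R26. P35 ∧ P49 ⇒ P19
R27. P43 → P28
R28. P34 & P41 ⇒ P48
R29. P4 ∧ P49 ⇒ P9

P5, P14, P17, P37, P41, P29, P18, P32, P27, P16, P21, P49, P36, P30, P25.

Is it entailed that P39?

No

Forward chaining from the given facts derives: P42, P35, P12, P3, P46, P24, P1, P11, P34, P19, P48, P20, P8.
The only rule concluding P39 is R16, which needs P33; that is never established.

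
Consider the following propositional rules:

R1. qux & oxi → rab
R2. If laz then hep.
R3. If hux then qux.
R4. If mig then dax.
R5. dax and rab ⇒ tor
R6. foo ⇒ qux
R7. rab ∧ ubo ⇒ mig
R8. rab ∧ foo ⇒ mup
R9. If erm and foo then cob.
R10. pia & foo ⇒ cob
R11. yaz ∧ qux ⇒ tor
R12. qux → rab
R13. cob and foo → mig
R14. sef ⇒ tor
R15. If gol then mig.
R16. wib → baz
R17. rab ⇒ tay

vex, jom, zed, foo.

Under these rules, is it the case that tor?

No

Forward chaining from the given facts derives: qux, rab, tay, mup.
Rules concluding tor: R5 needs dax; R11 needs yaz; R14 needs sef — none of these are established.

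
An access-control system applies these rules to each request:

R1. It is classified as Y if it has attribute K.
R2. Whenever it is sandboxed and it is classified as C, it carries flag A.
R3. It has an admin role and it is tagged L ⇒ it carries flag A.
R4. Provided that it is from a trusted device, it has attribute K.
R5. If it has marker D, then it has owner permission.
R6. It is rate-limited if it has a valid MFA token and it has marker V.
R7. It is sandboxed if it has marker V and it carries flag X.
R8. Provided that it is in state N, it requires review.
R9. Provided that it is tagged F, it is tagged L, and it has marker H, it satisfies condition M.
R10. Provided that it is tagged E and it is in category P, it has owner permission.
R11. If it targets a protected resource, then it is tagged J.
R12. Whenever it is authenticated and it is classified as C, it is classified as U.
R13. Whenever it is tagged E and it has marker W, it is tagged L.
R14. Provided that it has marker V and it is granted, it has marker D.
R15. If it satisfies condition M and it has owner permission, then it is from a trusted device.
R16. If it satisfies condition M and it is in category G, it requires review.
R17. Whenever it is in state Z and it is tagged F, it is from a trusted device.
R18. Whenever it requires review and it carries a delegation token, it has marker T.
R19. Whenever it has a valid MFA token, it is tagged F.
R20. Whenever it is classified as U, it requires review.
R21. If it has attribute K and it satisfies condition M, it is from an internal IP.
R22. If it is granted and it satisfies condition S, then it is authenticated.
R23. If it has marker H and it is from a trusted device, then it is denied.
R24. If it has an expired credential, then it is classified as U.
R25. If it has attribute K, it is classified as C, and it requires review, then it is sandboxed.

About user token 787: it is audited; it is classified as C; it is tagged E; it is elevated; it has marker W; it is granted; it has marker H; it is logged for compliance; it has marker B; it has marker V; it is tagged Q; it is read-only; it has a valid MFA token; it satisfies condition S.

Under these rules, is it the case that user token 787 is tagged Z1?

No

Forward chaining from the given facts derives: is rate-limited, is tagged L, has marker D, is tagged F, is authenticated, has owner permission, satisfies condition M, is classified as U, is from a trusted device, requires review, is denied, has attribute K, is from an internal IP, is sandboxed, is classified as Y, carries flag A.
No rule has "it is tagged Z1" as its conclusion, and it is not among the given facts.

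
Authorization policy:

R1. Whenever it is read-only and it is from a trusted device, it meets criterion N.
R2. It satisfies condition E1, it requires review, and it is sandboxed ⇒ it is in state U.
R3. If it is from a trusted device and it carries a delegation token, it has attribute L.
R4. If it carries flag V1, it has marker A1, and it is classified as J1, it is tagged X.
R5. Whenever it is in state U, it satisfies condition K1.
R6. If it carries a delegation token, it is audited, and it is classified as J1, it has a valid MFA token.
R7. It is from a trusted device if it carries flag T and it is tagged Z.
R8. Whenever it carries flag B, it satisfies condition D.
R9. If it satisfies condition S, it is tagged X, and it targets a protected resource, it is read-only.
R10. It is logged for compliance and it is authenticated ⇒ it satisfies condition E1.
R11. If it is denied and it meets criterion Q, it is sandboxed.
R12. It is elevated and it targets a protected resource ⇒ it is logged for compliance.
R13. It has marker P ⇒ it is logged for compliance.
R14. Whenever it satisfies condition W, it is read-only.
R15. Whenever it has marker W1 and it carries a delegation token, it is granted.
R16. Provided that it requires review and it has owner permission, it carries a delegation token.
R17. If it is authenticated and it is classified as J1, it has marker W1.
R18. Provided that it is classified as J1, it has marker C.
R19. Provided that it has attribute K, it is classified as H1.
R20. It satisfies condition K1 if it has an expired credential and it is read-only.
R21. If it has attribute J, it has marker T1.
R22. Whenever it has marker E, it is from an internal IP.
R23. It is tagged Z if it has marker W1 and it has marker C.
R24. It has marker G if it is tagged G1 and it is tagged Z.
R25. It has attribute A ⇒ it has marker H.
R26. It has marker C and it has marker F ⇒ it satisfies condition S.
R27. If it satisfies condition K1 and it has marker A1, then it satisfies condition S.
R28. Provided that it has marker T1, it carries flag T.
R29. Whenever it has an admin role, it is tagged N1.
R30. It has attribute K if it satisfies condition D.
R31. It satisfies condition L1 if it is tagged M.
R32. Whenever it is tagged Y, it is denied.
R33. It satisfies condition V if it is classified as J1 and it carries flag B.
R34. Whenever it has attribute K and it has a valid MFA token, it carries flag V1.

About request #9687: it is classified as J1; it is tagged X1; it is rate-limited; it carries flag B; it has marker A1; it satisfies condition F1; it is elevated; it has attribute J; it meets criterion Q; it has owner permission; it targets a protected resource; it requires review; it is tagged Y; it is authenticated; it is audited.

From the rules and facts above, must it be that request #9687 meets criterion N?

Yes

By R8 (it carries flag B): it satisfies condition D.
By R12 (it is elevated, it targets a protected resource): it is logged for compliance.
By R16 (it requires review, it has owner permission): it carries a delegation token.
By R17 (it is authenticated, it is classified as J1): it has marker W1.
By R18 (it is classified as J1): it has marker C.
By R21 (it has attribute J): it has marker T1.
By R23 (it has marker W1, it has marker C): it is tagged Z.
By R28 (it has marker T1): it carries flag T.
By R30 (it satisfies condition D): it has attribute K.
By R32 (it is tagged Y): it is denied.
By R6 (it carries a delegation token, it is audited, it is classified as J1): it has a valid MFA token.
By R7 (it carries flag T, it is tagged Z): it is from a trusted device.
By R10 (it is logged for compliance, it is authenticated): it satisfies condition E1.
By R11 (it is denied, it meets criterion Q): it is sandboxed.
By R34 (it has attribute K, it has a valid MFA token): it carries flag V1.
By R2 (it satisfies condition E1, it requires review, it is sandboxed): it is in state U.
By R4 (it carries flag V1, it has marker A1, it is classified as J1): it is tagged X.
By R5 (it is in state U): it satisfies condition K1.
By R27 (it satisfies condition K1, it has marker A1): it satisfies condition S.
By R9 (it satisfies condition S, it is tagged X, it targets a protected resource): it is read-only.
By R1 (it is read-only, it is from a trusted device): it meets criterion N.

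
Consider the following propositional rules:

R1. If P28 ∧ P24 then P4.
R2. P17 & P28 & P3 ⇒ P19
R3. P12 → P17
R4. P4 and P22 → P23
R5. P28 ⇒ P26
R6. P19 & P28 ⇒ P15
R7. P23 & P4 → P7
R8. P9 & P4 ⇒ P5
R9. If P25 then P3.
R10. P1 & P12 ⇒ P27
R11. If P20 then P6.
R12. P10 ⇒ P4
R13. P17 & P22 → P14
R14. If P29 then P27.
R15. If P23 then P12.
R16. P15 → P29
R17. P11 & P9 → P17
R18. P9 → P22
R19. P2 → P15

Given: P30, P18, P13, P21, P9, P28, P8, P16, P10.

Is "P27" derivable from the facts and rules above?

No

Forward chaining from the given facts derives: P26, P4, P22, P23, P7, P5, P12, P17, P14.
Rules concluding P27: R10 needs P1; R14 needs P29 — none of these are established.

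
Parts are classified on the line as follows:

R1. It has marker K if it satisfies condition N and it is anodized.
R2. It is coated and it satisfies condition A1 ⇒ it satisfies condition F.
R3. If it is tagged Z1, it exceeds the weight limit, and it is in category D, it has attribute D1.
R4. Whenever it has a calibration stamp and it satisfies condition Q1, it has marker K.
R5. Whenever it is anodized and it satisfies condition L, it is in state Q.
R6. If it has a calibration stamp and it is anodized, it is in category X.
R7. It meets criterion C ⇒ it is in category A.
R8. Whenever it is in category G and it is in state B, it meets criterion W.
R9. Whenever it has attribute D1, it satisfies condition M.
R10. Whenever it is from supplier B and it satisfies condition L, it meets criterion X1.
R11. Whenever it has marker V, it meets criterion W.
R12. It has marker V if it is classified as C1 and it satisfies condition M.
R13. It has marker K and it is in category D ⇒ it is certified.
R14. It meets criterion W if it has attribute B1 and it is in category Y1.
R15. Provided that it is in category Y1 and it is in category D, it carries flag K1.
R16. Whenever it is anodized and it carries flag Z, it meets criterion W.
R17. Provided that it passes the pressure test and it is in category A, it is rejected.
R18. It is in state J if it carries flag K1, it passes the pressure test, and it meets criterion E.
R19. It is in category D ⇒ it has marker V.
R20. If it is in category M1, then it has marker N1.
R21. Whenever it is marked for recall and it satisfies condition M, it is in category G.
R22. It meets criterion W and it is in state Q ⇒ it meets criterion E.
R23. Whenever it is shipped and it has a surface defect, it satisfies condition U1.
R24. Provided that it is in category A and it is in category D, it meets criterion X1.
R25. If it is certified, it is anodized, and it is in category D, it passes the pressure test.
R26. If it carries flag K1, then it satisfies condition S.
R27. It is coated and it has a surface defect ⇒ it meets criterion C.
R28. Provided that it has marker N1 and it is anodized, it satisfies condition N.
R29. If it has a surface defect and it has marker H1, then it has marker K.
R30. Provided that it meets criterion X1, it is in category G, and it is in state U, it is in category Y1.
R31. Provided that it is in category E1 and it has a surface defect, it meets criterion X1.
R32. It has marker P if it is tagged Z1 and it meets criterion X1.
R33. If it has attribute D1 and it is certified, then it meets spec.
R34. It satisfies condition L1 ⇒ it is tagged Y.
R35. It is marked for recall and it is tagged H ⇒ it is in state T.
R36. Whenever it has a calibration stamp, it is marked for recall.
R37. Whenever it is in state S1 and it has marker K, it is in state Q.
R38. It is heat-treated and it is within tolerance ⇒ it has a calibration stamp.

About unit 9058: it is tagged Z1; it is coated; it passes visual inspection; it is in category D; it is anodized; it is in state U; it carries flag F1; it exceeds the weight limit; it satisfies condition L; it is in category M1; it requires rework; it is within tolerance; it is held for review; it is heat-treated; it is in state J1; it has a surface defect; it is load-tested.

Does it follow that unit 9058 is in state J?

Yes

By R3 (it is tagged Z1, it exceeds the weight limit, it is in category D): it has attribute D1.
By R5 (it is anodized, it satisfies condition L): it is in state Q.
By R9 (it has attribute D1): it satisfies condition M.
By R19 (it is in category D): it has marker V.
By R20 (it is in category M1): it has marker N1.
By R27 (it is coated, it has a surface defect): it meets criterion C.
By R28 (it has marker N1, it is anodized): it satisfies condition N.
By R38 (it is heat-treated, it is within tolerance): it has a calibration stamp.
By R1 (it satisfies condition N, it is anodized): it has marker K.
By R7 (it meets criterion C): it is in category A.
By R11 (it has marker V): it meets criterion W.
By R13 (it has marker K, it is in category D): it is certified.
By R22 (it meets criterion W, it is in state Q): it meets criterion E.
By R24 (it is in category A, it is in category D): it meets criterion X1.
By R25 (it is certified, it is anodized, it is in category D): it passes the pressure test.
By R36 (it has a calibration stamp): it is marked for recall.
By R21 (it is marked for recall, it satisfies condition M): it is in category G.
By R30 (it meets criterion X1, it is in category G, it is in state U): it is in category Y1.
By R15 (it is in category Y1, it is in category D): it carries flag K1.
By R18 (it carries flag K1, it passes the pressure test, it meets criterion E): it is in state J.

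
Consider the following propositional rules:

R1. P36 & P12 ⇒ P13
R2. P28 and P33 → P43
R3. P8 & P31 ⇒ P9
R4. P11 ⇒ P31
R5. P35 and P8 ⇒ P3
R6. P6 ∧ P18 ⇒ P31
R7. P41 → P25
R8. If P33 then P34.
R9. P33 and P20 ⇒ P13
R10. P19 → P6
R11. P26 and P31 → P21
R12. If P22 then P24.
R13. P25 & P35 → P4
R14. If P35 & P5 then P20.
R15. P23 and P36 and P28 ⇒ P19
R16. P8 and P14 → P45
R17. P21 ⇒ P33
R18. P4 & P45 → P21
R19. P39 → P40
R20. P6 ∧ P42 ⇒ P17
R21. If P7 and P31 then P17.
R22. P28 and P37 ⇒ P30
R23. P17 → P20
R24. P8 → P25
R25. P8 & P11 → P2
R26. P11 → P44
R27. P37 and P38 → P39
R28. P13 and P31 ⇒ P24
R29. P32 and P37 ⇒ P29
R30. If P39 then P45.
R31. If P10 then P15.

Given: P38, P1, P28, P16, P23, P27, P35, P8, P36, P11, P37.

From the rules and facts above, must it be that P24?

No

Forward chaining from the given facts derives: P31, P3, P19, P30, P25, P2, P44, P39, P45, P9, P6, P4, P21, P40, P33, P43, P34.
Rules concluding P24: R12 needs P22; R28 needs P13 — none of these are established.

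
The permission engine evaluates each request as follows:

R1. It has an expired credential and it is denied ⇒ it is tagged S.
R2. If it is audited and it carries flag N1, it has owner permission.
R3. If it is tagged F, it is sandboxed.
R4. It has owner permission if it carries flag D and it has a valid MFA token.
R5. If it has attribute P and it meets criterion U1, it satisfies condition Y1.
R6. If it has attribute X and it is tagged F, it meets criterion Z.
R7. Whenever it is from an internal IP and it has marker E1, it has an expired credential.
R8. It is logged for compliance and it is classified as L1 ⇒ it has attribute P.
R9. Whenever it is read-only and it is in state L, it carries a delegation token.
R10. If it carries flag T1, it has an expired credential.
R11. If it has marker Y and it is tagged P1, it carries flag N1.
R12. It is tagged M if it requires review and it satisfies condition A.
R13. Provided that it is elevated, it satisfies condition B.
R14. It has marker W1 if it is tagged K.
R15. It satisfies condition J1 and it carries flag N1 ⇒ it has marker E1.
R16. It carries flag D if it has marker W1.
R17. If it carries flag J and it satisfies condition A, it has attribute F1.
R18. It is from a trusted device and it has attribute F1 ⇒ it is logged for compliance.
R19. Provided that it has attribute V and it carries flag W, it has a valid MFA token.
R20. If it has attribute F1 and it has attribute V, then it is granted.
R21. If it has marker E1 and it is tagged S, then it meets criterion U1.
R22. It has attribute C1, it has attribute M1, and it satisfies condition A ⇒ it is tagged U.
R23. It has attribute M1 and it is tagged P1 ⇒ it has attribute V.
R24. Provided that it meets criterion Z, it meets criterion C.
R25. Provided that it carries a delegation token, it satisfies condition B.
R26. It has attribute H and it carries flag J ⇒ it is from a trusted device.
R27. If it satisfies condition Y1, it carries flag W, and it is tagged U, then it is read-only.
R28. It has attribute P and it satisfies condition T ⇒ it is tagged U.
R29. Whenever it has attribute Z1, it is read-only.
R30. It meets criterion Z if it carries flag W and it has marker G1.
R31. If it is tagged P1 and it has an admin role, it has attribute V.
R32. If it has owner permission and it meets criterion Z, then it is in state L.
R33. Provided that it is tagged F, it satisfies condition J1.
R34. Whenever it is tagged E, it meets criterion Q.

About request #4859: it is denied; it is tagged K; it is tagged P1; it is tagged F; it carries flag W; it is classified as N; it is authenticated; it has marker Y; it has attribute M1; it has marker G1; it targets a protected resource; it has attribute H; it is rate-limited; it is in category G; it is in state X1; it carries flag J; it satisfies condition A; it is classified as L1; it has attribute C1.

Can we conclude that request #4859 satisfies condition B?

No

Forward chaining from the given facts derives: is sandboxed, carries flag N1, has marker W1, carries flag D, has attribute F1, is tagged U, has attribute V, is from a trusted device, meets criterion Z, satisfies condition J1, has marker E1, is logged for compliance, has a valid MFA token, is granted, meets criterion C, has owner permission, has attribute P, is in state L.
Rules concluding "it satisfies condition B": R13 needs "it is elevated"; R25 needs "it carries a delegation token" — none of these are established.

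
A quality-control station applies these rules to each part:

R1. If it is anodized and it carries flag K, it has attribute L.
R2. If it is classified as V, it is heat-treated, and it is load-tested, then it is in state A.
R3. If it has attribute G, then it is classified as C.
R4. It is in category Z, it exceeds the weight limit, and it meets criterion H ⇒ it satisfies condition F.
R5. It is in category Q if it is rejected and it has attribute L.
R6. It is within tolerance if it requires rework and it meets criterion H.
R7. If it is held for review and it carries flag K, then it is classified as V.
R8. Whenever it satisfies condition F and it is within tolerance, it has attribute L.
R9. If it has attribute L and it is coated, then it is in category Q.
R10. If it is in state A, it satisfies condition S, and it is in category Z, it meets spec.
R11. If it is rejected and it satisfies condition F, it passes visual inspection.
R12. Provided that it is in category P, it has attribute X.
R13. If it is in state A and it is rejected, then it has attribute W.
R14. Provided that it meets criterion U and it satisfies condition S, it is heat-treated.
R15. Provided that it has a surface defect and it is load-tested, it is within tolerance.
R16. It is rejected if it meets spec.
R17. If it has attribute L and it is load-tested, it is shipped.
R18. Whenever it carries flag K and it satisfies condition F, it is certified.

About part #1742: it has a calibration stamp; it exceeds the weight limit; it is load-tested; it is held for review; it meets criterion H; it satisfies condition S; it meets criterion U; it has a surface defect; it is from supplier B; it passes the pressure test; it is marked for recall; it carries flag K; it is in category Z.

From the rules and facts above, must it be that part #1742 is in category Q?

By R4 (it is in category Z, it exceeds the weight limit, it meets criterion H): it satisfies condition F.
By R7 (it is held for review, it carries flag K): it is classified as V.
By R14 (it meets criterion U, it satisfies condition S): it is heat-treated.
By R15 (it has a surface defect, it is load-tested): it is within tolerance.
By R2 (it is classified as V, it is heat-treated, it is load-tested): it is in state A.
By R8 (it satisfies condition F, it is within tolerance): it has attribute L.
By R10 (it is in state A, it satisfies condition S, it is in category Z): it meets spec.
By R16 (it meets spec): it is rejected.
By R5 (it is rejected, it has attribute L): it is in category Q.

Yes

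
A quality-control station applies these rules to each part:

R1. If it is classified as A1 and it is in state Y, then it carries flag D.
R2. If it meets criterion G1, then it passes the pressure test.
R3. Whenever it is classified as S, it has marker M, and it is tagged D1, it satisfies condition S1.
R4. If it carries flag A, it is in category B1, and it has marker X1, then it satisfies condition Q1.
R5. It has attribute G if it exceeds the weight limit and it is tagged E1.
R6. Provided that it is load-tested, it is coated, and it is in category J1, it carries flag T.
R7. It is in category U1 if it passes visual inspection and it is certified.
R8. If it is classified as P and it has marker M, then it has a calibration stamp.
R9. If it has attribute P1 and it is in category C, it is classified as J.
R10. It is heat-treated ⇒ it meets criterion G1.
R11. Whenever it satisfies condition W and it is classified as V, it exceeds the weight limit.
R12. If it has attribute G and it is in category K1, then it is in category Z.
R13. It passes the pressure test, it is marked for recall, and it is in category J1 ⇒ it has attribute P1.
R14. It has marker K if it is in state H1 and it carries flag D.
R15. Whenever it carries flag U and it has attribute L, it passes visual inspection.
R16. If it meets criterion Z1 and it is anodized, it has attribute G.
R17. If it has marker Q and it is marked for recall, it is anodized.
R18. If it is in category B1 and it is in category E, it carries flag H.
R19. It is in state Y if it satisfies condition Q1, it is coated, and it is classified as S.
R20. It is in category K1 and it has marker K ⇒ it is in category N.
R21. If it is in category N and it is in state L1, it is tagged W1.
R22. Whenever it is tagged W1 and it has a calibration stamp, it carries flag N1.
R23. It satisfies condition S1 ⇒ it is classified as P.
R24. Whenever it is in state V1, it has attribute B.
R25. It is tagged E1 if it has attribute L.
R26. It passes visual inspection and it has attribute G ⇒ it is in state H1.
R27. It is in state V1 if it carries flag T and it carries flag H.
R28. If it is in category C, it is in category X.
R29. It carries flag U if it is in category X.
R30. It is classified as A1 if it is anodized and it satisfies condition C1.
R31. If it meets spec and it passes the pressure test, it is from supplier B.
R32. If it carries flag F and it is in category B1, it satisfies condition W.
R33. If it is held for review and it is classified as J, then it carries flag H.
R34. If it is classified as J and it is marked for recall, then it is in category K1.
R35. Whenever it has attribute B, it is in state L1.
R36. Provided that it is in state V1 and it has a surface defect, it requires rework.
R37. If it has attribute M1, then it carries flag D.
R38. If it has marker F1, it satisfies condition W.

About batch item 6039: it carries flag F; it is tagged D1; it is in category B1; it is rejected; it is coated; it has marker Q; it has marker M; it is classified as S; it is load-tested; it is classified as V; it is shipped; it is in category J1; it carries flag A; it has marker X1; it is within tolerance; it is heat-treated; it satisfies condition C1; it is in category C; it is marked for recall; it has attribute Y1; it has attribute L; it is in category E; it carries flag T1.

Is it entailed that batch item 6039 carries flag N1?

Yes

By R3 (it is classified as S, it has marker M, it is tagged D1): it satisfies condition S1.
By R4 (it carries flag A, it is in category B1, it has marker X1): it satisfies condition Q1.
By R6 (it is load-tested, it is coated, it is in category J1): it carries flag T.
By R10 (it is heat-treated): it meets criterion G1.
By R17 (it has marker Q, it is marked for recall): it is anodized.
By R18 (it is in category B1, it is in category E): it carries flag H.
By R19 (it satisfies condition Q1, it is coated, it is classified as S): it is in state Y.
By R23 (it satisfies condition S1): it is classified as P.
By R25 (it has attribute L): it is tagged E1.
By R27 (it carries flag T, it carries flag H): it is in state V1.
By R28 (it is in category C): it is in category X.
By R29 (it is in category X): it carries flag U.
By R30 (it is anodized, it satisfies condition C1): it is classified as A1.
By R32 (it carries flag F, it is in category B1): it satisfies condition W.
By R1 (it is classified as A1, it is in state Y): it carries flag D.
By R2 (it meets criterion G1): it passes the pressure test.
By R8 (it is classified as P, it has marker M): it has a calibration stamp.
By R11 (it satisfies condition W, it is classified as V): it exceeds the weight limit.
By R13 (it passes the pressure test, it is marked for recall, it is in category J1): it has attribute P1.
By R15 (it carries flag U, it has attribute L): it passes visual inspection.
By R24 (it is in state V1): it has attribute B.
By R35 (it has attribute B): it is in state L1.
By R5 (it exceeds the weight limit, it is tagged E1): it has attribute G.
By R9 (it has attribute P1, it is in category C): it is classified as J.
By R26 (it passes visual inspection, it has attribute G): it is in state H1.
By R34 (it is classified as J, it is marked for recall): it is in category K1.
By R14 (it is in state H1, it carries flag D): it has marker K.
By R20 (it is in category K1, it has marker K): it is in category N.
By R21 (it is in category N, it is in state L1): it is tagged W1.
By R22 (it is tagged W1, it has a calibration stamp): it carries flag N1.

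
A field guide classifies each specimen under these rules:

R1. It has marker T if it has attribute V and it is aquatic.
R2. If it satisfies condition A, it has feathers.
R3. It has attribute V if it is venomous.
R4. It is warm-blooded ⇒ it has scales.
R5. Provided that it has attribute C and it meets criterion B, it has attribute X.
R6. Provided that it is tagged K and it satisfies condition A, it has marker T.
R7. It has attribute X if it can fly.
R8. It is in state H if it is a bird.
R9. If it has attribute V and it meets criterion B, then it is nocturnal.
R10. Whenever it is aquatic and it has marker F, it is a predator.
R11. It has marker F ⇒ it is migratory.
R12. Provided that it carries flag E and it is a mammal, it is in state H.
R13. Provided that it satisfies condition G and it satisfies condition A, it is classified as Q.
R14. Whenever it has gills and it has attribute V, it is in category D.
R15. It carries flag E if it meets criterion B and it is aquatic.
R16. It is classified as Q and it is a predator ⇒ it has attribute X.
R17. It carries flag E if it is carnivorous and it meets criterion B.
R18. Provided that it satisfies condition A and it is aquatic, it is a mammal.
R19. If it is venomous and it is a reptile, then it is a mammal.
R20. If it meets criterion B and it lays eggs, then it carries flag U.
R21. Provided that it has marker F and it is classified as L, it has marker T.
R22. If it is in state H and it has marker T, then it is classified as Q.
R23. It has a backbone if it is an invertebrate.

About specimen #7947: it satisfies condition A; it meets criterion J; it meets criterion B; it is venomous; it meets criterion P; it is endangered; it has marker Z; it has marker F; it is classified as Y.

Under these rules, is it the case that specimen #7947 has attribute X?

No

Forward chaining from the given facts derives: has feathers, has attribute V, is nocturnal, is migratory.
Rules concluding "it has attribute X": R5 needs "it has attribute C"; R7 needs "it can fly"; R16 needs "it is classified as Q" — none of these are established.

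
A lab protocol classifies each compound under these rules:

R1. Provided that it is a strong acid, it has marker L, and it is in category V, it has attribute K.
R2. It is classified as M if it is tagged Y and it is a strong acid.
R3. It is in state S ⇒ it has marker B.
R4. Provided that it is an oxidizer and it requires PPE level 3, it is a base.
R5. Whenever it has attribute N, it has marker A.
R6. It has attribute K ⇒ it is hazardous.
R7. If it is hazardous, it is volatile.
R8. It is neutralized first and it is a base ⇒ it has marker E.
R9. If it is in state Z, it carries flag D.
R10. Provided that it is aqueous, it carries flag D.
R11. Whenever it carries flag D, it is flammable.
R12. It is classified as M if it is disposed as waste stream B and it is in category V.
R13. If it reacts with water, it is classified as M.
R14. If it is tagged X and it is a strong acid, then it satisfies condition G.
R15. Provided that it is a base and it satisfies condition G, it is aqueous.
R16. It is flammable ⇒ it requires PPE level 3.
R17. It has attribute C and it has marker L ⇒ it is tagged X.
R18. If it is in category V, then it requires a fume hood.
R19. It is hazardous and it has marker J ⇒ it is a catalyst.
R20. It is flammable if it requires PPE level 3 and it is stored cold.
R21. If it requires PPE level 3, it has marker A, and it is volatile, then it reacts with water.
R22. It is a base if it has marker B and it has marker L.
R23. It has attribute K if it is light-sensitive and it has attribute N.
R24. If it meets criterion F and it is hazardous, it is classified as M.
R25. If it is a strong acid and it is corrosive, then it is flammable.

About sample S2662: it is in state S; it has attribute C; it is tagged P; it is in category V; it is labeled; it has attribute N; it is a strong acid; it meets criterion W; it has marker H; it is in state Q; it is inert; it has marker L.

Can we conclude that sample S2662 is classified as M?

Yes

By R1 (it is a strong acid, it has marker L, it is in category V): it has attribute K.
By R3 (it is in state S): it has marker B.
By R5 (it has attribute N): it has marker A.
By R6 (it has attribute K): it is hazardous.
By R7 (it is hazardous): it is volatile.
By R17 (it has attribute C, it has marker L): it is tagged X.
By R22 (it has marker B, it has marker L): it is a base.
By R14 (it is tagged X, it is a strong acid): it satisfies condition G.
By R15 (it is a base, it satisfies condition G): it is aqueous.
By R10 (it is aqueous): it carries flag D.
By R11 (it carries flag D): it is flammable.
By R16 (it is flammable): it requires PPE level 3.
By R21 (it requires PPE level 3, it has marker A, it is volatile): it reacts with water.
By R13 (it reacts with water): it is classified as M.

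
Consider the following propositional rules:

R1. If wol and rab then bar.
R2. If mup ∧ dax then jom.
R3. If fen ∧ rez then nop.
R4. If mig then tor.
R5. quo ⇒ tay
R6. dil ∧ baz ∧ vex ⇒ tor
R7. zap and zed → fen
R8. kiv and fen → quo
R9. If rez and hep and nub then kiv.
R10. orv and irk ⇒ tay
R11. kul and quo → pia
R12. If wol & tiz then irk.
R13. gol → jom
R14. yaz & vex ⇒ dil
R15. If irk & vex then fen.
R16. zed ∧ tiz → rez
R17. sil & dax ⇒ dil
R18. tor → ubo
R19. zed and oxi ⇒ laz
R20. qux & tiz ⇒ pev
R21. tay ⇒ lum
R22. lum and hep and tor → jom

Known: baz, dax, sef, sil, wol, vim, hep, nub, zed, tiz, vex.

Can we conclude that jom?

Yes

irk  (by R12: wol, tiz)
fen  (by R15: irk, vex)
rez  (by R16: zed, tiz)
dil  (by R17: sil, dax)
tor  (by R6: dil, baz, vex)
kiv  (by R9: rez, hep, nub)
quo  (by R8: kiv, fen)
tay  (by R5: quo)
lum  (by R21: tay)
jom  (by R22: lum, hep, tor)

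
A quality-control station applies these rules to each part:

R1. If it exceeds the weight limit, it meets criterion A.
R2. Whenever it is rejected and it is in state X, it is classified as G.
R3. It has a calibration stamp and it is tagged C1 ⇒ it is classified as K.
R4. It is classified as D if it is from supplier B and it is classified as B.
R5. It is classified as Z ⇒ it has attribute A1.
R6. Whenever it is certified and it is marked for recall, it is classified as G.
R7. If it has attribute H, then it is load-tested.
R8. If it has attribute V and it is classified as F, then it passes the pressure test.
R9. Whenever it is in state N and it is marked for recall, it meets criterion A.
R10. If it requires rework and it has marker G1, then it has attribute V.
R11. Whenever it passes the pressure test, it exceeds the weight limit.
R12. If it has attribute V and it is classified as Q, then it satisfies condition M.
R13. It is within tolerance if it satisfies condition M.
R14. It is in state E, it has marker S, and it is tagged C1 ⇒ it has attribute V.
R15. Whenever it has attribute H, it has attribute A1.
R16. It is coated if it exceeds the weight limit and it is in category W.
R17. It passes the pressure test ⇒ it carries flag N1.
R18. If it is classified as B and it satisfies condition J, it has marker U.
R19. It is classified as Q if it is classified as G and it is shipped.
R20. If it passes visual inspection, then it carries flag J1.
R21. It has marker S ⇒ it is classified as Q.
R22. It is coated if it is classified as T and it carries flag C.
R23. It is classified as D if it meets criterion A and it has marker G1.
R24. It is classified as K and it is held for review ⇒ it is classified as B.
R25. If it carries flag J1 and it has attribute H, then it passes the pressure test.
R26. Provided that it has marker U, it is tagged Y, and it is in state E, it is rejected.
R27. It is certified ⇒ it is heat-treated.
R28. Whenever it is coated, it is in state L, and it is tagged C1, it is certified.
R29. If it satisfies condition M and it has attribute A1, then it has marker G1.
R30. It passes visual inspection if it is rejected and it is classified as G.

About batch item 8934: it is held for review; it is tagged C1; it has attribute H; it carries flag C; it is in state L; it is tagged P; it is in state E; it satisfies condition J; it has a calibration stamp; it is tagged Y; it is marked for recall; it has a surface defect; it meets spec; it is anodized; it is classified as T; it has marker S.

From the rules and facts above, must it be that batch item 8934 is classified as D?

Yes

By R3 (it has a calibration stamp, it is tagged C1): it is classified as K.
By R14 (it is in state E, it has marker S, it is tagged C1): it has attribute V.
By R15 (it has attribute H): it has attribute A1.
By R21 (it has marker S): it is classified as Q.
By R22 (it is classified as T, it carries flag C): it is coated.
By R24 (it is classified as K, it is held for review): it is classified as B.
By R28 (it is coated, it is in state L, it is tagged C1): it is certified.
By R6 (it is certified, it is marked for recall): it is classified as G.
By R12 (it has attribute V, it is classified as Q): it satisfies condition M.
By R18 (it is classified as B, it satisfies condition J): it has marker U.
By R26 (it has marker U, it is tagged Y, it is in state E): it is rejected.
By R29 (it satisfies condition M, it has attribute A1): it has marker G1.
By R30 (it is rejected, it is classified as G): it passes visual inspection.
By R20 (it passes visual inspection): it carries flag J1.
By R25 (it carries flag J1, it has attribute H): it passes the pressure test.
By R11 (it passes the pressure test): it exceeds the weight limit.
By R1 (it exceeds the weight limit): it meets criterion A.
By R23 (it meets criterion A, it has marker G1): it is classified as D.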